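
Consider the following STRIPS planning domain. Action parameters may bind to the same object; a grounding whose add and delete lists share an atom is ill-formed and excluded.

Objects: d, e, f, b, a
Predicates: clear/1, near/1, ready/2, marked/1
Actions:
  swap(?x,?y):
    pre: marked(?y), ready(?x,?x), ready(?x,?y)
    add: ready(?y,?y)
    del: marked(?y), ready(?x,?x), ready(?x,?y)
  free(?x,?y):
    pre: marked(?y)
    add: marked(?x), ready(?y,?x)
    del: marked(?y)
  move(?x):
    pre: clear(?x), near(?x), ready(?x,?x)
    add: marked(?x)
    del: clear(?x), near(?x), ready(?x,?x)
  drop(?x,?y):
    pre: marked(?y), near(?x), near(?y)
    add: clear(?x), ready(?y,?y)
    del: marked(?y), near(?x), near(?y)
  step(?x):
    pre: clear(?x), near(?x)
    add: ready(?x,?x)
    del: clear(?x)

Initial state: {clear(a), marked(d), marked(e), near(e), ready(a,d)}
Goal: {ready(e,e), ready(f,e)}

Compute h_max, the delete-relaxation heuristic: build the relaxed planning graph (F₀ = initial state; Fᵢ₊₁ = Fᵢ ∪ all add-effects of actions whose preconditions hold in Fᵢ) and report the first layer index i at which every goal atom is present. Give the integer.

F0 = init (5 atoms)
F1 = F0 ∪ {clear(e), marked(a), marked(b), marked(f), ready(d,a), ready(d,b), ready(d,e), ready(d,f), ready(e,a), ready(e,b), ready(e,d), ready(e,e), ready(e,f)}  (18 atoms)
F2 = F1 ∪ {ready(a,a), ready(a,b), ready(a,e), ready(a,f), ready(b,a), ready(b,b), ready(b,d), ready(b,e), ready(b,f), ready(d,d), ready(f,a), ready(f,b), ready(f,d), ready(f,e), ready(f,f)}  (33 atoms)
goal ⊆ F2  ⇒  h_max = 2

2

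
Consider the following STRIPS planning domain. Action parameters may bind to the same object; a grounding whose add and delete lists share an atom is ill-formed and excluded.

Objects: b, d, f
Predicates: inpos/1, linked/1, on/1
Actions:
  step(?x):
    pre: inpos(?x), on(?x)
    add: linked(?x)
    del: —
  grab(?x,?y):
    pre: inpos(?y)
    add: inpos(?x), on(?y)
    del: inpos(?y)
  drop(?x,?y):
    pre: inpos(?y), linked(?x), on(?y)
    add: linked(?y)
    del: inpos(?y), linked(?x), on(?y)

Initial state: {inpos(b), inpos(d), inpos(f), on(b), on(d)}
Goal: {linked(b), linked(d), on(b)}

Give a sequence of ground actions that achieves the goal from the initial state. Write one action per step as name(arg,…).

step(b); step(d)

1. step(b)  →  {inpos(b), inpos(d), inpos(f), linked(b), on(b), on(d)}
2. step(d)  →  {inpos(b), inpos(d), inpos(f), linked(b), linked(d), on(b), on(d)}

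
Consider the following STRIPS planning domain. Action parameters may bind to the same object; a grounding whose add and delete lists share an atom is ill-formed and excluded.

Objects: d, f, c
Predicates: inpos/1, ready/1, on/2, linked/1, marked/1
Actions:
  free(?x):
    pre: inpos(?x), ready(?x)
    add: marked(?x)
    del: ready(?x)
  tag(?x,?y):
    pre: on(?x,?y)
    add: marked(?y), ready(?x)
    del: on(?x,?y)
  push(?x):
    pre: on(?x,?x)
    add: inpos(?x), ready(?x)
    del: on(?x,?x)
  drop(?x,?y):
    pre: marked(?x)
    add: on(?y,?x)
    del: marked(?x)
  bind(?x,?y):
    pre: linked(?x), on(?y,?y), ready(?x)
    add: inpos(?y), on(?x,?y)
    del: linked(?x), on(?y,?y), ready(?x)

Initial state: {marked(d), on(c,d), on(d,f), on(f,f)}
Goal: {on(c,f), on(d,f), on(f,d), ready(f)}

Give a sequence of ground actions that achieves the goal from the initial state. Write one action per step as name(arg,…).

1. tag(f,f)  →  {marked(d), marked(f), on(c,d), on(d,f), ready(f)}
2. drop(d,f)  →  {marked(f), on(c,d), on(d,f), on(f,d), ready(f)}
3. drop(f,c)  →  {on(c,d), on(c,f), on(d,f), on(f,d), ready(f)}

tag(f,f); drop(d,f); drop(f,c)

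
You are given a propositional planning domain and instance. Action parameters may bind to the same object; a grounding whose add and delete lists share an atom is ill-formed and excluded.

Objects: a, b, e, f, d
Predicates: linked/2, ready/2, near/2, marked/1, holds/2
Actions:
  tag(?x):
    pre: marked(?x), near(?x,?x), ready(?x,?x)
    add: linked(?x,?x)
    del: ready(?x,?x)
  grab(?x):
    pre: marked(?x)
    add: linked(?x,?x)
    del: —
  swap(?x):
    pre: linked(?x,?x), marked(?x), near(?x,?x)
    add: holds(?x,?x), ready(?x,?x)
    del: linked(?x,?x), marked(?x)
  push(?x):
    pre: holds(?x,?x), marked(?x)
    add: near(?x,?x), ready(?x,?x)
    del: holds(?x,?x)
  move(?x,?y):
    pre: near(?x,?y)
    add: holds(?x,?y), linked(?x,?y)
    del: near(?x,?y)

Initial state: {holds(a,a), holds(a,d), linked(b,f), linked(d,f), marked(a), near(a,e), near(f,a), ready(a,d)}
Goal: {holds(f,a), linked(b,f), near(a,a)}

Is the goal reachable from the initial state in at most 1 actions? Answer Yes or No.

No

1. push(a)  →  {holds(a,d), linked(b,f), linked(d,f), marked(a), near(a,a), near(a,e), near(f,a), ready(a,a), ready(a,d)}
2. move(f,a)  →  {holds(a,d), holds(f,a), linked(b,f), linked(d,f), linked(f,a), marked(a), near(a,a), near(a,e), ready(a,a), ready(a,d)}
optimal plan length = 2; 2 > 1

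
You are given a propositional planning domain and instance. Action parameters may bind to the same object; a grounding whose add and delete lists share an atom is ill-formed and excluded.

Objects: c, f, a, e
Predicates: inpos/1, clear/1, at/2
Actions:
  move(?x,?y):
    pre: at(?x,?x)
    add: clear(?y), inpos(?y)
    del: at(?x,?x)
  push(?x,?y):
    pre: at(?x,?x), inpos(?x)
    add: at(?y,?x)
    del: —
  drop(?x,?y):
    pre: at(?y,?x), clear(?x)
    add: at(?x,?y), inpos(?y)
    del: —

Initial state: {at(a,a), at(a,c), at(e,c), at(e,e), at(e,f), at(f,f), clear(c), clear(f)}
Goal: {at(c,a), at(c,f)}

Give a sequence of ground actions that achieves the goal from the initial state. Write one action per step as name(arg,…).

1. move(a,f)  →  {at(a,c), at(e,c), at(e,e), at(e,f), at(f,f), clear(c), clear(f), inpos(f)}
2. push(f,c)  →  {at(a,c), at(c,f), at(e,c), at(e,e), at(e,f), at(f,f), clear(c), clear(f), inpos(f)}
3. drop(c,a)  →  {at(a,c), at(c,a), at(c,f), at(e,c), at(e,e), at(e,f), at(f,f), clear(c), clear(f), inpos(a), inpos(f)}

move(a,f); push(f,c); drop(c,a)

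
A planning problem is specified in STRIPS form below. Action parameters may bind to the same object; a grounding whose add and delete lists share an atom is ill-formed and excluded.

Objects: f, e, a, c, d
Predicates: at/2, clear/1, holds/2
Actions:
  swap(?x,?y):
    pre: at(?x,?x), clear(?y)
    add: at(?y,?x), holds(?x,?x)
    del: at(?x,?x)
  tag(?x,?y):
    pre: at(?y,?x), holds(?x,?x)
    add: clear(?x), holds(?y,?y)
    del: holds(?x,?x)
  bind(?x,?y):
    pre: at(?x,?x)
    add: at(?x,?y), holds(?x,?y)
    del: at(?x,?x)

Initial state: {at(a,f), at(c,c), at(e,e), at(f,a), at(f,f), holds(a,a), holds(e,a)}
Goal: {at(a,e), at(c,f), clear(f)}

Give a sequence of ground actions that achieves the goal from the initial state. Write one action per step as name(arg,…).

tag(a,f); swap(e,a); tag(f,a); bind(c,f)

1. tag(a,f)  →  {at(a,f), at(c,c), at(e,e), at(f,a), at(f,f), clear(a), holds(e,a), holds(f,f)}
2. swap(e,a)  →  {at(a,e), at(a,f), at(c,c), at(f,a), at(f,f), clear(a), holds(e,a), holds(e,e), holds(f,f)}
3. tag(f,a)  →  {at(a,e), at(a,f), at(c,c), at(f,a), at(f,f), clear(a), clear(f), holds(a,a), holds(e,a), holds(e,e)}
4. bind(c,f)  →  {at(a,e), at(a,f), at(c,f), at(f,a), at(f,f), clear(a), clear(f), holds(a,a), holds(c,f), holds(e,a), holds(e,e)}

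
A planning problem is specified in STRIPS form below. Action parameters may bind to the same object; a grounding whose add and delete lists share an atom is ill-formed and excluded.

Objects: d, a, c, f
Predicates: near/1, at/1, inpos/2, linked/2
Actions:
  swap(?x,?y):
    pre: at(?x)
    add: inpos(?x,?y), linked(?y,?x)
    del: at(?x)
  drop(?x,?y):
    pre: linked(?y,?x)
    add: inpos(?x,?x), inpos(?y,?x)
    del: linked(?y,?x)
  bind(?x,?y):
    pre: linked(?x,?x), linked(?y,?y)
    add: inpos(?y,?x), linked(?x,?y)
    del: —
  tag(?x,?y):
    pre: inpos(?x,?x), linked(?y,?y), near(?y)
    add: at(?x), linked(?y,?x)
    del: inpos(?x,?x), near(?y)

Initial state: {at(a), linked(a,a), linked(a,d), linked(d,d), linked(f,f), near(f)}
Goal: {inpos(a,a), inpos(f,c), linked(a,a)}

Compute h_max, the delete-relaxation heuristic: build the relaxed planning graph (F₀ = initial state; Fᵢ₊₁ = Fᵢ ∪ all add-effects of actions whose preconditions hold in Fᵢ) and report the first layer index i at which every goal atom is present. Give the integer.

F0 = init (6 atoms)
F1 = F0 ∪ {inpos(a,a), inpos(a,c), inpos(a,d), inpos(a,f), inpos(d,a), inpos(d,d), inpos(d,f), inpos(f,a), inpos(f,d), inpos(f,f), linked(a,f), linked(c,a), linked(d,a), linked(d,f), linked(f,a), linked(f,d)}  (22 atoms)
F2 = F1 ∪ {at(d), at(f), inpos(c,a)}  (25 atoms)
F3 = F2 ∪ {inpos(d,c), inpos(f,c), linked(c,d), linked(c,f)}  (29 atoms)
goal ⊆ F3  ⇒  h_max = 3

3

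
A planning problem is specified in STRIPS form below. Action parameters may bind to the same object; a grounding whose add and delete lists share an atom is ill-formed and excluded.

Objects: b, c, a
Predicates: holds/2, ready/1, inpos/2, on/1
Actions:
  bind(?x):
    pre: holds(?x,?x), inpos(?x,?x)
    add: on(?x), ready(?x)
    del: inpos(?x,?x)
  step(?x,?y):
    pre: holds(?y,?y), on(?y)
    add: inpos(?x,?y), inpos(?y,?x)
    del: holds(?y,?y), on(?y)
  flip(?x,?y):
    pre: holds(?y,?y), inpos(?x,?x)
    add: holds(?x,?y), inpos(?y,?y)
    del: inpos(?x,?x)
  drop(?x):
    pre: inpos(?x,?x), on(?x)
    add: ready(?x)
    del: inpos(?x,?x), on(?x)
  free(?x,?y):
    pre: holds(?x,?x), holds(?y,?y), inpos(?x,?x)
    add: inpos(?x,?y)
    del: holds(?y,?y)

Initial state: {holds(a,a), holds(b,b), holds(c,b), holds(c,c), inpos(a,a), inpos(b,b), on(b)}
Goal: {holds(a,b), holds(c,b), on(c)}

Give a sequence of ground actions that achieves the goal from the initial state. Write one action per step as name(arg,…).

flip(b,c); bind(c); flip(a,b)

1. flip(b,c)  →  {holds(a,a), holds(b,b), holds(b,c), holds(c,b), holds(c,c), inpos(a,a), inpos(c,c), on(b)}
2. bind(c)  →  {holds(a,a), holds(b,b), holds(b,c), holds(c,b), holds(c,c), inpos(a,a), on(b), on(c), ready(c)}
3. flip(a,b)  →  {holds(a,a), holds(a,b), holds(b,b), holds(b,c), holds(c,b), holds(c,c), inpos(b,b), on(b), on(c), ready(c)}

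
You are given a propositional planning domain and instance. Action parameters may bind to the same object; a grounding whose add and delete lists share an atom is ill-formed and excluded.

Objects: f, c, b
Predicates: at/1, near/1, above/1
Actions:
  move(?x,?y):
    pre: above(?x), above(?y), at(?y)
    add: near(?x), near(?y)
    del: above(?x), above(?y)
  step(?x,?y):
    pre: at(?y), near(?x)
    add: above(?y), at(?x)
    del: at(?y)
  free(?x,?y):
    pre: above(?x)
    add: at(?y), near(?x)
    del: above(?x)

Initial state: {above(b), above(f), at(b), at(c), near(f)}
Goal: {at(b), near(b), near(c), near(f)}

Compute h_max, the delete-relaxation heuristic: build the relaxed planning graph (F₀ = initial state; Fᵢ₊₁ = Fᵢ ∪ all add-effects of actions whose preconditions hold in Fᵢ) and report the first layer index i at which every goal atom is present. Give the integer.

2

F0 = init (5 atoms)
F1 = F0 ∪ {above(c), at(f), near(b)}  (8 atoms)
F2 = F1 ∪ {near(c)}  (9 atoms)
goal ⊆ F2  ⇒  h_max = 2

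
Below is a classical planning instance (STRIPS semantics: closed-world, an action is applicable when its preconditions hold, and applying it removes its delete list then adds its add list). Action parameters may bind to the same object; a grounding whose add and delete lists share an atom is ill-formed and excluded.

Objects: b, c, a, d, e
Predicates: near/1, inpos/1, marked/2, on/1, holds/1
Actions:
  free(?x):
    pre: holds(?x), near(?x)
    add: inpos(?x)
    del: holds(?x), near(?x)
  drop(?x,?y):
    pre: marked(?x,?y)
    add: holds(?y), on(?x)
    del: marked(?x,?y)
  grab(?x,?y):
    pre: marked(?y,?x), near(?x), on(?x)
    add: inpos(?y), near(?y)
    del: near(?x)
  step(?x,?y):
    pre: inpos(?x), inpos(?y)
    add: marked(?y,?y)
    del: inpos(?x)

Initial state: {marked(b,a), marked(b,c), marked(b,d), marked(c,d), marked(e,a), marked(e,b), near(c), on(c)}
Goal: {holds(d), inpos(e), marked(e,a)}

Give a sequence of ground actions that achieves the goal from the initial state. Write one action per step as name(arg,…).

1. drop(b,d)  →  {holds(d), marked(b,a), marked(b,c), marked(c,d), marked(e,a), marked(e,b), near(c), on(b), on(c)}
2. grab(c,b)  →  {holds(d), inpos(b), marked(b,a), marked(b,c), marked(c,d), marked(e,a), marked(e,b), near(b), on(b), on(c)}
3. grab(b,e)  →  {holds(d), inpos(b), inpos(e), marked(b,a), marked(b,c), marked(c,d), marked(e,a), marked(e,b), near(e), on(b), on(c)}

drop(b,d); grab(c,b); grab(b,e)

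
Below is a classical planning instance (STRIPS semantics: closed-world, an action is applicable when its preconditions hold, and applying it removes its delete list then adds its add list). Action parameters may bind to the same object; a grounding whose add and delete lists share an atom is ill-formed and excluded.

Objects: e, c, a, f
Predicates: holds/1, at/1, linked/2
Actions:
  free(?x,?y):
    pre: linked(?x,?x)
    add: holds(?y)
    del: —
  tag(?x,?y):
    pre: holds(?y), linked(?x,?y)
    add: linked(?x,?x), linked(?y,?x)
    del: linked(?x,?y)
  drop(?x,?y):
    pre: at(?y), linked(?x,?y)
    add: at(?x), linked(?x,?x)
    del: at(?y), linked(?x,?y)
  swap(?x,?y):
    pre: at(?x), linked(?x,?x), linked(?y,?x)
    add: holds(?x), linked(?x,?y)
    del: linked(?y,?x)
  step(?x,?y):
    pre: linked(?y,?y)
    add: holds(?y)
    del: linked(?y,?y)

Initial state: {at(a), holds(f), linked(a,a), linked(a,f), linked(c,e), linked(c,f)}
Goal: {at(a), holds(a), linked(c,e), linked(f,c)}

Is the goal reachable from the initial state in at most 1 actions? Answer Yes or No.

1. free(a,a)  →  {at(a), holds(a), holds(f), linked(a,a), linked(a,f), linked(c,e), linked(c,f)}
2. tag(c,f)  →  {at(a), holds(a), holds(f), linked(a,a), linked(a,f), linked(c,c), linked(c,e), linked(f,c)}
optimal plan length = 2; 2 > 1

No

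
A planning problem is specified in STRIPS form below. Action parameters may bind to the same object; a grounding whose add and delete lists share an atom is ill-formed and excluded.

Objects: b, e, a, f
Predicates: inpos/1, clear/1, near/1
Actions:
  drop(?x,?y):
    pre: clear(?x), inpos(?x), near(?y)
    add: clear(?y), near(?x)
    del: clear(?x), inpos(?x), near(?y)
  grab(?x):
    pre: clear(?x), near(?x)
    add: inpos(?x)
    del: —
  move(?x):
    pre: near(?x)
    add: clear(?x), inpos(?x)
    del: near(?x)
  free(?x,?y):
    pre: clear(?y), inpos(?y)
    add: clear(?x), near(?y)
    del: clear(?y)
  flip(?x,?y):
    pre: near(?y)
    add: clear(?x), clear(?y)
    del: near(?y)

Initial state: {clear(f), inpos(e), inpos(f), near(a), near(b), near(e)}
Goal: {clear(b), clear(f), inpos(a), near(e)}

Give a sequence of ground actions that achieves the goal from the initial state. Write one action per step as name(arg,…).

move(b); move(a)

1. move(b)  →  {clear(b), clear(f), inpos(b), inpos(e), inpos(f), near(a), near(e)}
2. move(a)  →  {clear(a), clear(b), clear(f), inpos(a), inpos(b), inpos(e), inpos(f), near(e)}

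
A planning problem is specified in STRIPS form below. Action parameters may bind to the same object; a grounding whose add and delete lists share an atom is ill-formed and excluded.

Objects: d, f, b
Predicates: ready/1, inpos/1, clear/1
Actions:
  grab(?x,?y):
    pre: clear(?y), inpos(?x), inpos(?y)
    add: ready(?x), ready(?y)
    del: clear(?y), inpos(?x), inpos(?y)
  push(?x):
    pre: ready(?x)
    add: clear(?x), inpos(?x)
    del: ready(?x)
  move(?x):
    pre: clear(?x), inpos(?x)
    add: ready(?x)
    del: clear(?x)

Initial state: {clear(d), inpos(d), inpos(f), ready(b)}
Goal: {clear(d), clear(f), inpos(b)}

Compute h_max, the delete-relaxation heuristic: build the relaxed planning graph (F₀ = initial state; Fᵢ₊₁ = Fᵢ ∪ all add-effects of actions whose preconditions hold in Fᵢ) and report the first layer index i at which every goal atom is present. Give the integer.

F0 = init (4 atoms)
F1 = F0 ∪ {clear(b), inpos(b), ready(d), ready(f)}  (8 atoms)
F2 = F1 ∪ {clear(f)}  (9 atoms)
goal ⊆ F2  ⇒  h_max = 2

2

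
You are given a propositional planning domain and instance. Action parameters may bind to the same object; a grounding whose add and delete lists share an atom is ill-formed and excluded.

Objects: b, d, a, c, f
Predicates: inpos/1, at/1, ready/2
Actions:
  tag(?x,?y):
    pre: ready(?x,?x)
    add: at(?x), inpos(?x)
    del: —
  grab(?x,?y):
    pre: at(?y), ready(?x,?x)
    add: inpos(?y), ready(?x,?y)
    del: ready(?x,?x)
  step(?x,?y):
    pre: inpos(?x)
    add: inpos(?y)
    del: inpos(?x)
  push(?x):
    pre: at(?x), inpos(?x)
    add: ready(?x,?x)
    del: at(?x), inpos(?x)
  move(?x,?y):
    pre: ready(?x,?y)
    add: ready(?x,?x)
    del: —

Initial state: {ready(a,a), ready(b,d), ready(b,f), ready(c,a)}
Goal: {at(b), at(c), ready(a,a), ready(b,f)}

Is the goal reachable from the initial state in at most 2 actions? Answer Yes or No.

No

1. move(b,d)  →  {ready(a,a), ready(b,b), ready(b,d), ready(b,f), ready(c,a)}
2. tag(b,b)  →  {at(b), inpos(b), ready(a,a), ready(b,b), ready(b,d), ready(b,f), ready(c,a)}
3. move(c,a)  →  {at(b), inpos(b), ready(a,a), ready(b,b), ready(b,d), ready(b,f), ready(c,a), ready(c,c)}
4. tag(c,b)  →  {at(b), at(c), inpos(b), inpos(c), ready(a,a), ready(b,b), ready(b,d), ready(b,f), ready(c,a), ready(c,c)}
optimal plan length = 4; 4 > 2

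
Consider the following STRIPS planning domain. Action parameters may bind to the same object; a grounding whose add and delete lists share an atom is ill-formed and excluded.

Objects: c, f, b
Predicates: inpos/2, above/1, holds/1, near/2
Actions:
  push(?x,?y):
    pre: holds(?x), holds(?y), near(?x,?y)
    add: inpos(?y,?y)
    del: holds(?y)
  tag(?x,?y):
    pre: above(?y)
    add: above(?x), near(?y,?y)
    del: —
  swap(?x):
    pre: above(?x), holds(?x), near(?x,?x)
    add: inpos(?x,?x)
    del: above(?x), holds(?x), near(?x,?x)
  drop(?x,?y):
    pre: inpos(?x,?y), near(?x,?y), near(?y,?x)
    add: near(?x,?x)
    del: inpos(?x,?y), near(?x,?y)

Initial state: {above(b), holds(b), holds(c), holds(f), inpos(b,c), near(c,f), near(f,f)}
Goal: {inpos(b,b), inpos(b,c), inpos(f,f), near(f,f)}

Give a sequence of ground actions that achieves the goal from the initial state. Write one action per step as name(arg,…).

push(c,f); tag(c,b); push(b,b)

1. push(c,f)  →  {above(b), holds(b), holds(c), inpos(b,c), inpos(f,f), near(c,f), near(f,f)}
2. tag(c,b)  →  {above(b), above(c), holds(b), holds(c), inpos(b,c), inpos(f,f), near(b,b), near(c,f), near(f,f)}
3. push(b,b)  →  {above(b), above(c), holds(c), inpos(b,b), inpos(b,c), inpos(f,f), near(b,b), near(c,f), near(f,f)}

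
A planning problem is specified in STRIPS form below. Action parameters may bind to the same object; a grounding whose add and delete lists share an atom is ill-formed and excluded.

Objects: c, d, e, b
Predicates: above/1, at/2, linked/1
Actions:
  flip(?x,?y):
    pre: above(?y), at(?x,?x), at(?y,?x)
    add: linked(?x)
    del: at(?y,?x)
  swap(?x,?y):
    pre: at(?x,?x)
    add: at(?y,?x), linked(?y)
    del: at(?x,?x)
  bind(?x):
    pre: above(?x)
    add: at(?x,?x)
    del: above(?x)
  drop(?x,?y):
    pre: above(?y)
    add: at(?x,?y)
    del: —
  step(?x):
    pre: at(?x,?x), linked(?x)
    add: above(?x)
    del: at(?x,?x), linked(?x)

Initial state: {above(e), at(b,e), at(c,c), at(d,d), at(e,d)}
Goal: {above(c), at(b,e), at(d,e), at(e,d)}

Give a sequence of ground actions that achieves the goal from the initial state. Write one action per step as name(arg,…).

swap(d,c); drop(d,e); step(c)

1. swap(d,c)  →  {above(e), at(b,e), at(c,c), at(c,d), at(e,d), linked(c)}
2. drop(d,e)  →  {above(e), at(b,e), at(c,c), at(c,d), at(d,e), at(e,d), linked(c)}
3. step(c)  →  {above(c), above(e), at(b,e), at(c,d), at(d,e), at(e,d)}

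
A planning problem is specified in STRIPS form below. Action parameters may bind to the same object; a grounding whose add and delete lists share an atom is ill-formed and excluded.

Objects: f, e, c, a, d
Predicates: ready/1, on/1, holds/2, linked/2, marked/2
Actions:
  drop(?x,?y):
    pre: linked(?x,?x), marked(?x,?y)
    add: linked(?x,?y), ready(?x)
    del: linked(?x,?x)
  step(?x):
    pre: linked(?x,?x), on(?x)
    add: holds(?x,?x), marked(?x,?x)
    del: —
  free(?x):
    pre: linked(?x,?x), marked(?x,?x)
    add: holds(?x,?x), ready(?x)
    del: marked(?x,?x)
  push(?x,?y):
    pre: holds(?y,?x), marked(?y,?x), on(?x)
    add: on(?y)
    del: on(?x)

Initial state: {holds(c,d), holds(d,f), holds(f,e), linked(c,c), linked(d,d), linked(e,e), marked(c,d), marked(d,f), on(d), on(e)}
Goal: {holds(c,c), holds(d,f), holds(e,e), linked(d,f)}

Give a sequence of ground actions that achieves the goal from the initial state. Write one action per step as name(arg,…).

drop(d,f); step(e); push(d,c); step(c)

1. drop(d,f)  →  {holds(c,d), holds(d,f), holds(f,e), linked(c,c), linked(d,f), linked(e,e), marked(c,d), marked(d,f), on(d), on(e), ready(d)}
2. step(e)  →  {holds(c,d), holds(d,f), holds(e,e), holds(f,e), linked(c,c), linked(d,f), linked(e,e), marked(c,d), marked(d,f), marked(e,e), on(d), on(e), ready(d)}
3. push(d,c)  →  {holds(c,d), holds(d,f), holds(e,e), holds(f,e), linked(c,c), linked(d,f), linked(e,e), marked(c,d), marked(d,f), marked(e,e), on(c), on(e), ready(d)}
4. step(c)  →  {holds(c,c), holds(c,d), holds(d,f), holds(e,e), holds(f,e), linked(c,c), linked(d,f), linked(e,e), marked(c,c), marked(c,d), marked(d,f), marked(e,e), on(c), on(e), ready(d)}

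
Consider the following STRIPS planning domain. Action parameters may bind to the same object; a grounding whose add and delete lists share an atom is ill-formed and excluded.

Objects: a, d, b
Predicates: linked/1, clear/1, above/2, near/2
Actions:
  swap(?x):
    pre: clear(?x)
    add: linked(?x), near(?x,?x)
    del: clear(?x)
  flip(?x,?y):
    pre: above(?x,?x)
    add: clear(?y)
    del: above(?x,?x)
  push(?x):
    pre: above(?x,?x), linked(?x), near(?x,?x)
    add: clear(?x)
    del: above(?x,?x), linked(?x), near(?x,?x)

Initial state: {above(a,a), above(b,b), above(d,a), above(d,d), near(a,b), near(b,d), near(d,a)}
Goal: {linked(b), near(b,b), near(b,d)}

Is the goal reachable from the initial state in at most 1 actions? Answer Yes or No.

1. flip(a,b)  →  {above(b,b), above(d,a), above(d,d), clear(b), near(a,b), near(b,d), near(d,a)}
2. swap(b)  →  {above(b,b), above(d,a), above(d,d), linked(b), near(a,b), near(b,b), near(b,d), near(d,a)}
optimal plan length = 2; 2 > 1

No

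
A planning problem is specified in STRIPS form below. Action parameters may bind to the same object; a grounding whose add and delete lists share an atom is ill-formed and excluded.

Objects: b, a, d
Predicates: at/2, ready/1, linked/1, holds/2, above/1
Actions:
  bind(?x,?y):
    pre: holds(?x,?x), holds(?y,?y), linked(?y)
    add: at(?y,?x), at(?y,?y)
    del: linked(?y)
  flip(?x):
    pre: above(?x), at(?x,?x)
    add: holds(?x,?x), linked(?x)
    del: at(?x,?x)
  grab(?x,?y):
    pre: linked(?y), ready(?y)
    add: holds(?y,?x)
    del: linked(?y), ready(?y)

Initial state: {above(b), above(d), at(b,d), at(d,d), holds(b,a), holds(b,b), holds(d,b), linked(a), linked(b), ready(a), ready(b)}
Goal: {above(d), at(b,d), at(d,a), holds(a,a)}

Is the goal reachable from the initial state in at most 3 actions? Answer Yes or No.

Yes

1. flip(d)  →  {above(b), above(d), at(b,d), holds(b,a), holds(b,b), holds(d,b), holds(d,d), linked(a), linked(b), linked(d), ready(a), ready(b)}
2. grab(a,a)  →  {above(b), above(d), at(b,d), holds(a,a), holds(b,a), holds(b,b), holds(d,b), holds(d,d), linked(b), linked(d), ready(b)}
3. bind(a,d)  →  {above(b), above(d), at(b,d), at(d,a), at(d,d), holds(a,a), holds(b,a), holds(b,b), holds(d,b), holds(d,d), linked(b), ready(b)}
optimal plan length = 3; 3 ≤ 3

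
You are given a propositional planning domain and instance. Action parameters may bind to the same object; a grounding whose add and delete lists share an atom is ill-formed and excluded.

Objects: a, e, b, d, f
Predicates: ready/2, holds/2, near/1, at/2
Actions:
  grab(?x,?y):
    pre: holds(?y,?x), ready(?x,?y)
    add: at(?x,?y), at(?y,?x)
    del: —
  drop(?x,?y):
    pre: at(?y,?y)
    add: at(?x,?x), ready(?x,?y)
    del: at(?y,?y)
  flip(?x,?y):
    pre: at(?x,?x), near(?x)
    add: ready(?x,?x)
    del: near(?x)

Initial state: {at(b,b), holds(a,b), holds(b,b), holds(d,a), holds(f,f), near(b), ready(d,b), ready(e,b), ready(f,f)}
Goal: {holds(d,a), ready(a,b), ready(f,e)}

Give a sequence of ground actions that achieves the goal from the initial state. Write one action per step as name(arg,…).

drop(a,b); drop(e,a); drop(f,e)

1. drop(a,b)  →  {at(a,a), holds(a,b), holds(b,b), holds(d,a), holds(f,f), near(b), ready(a,b), ready(d,b), ready(e,b), ready(f,f)}
2. drop(e,a)  →  {at(e,e), holds(a,b), holds(b,b), holds(d,a), holds(f,f), near(b), ready(a,b), ready(d,b), ready(e,a), ready(e,b), ready(f,f)}
3. drop(f,e)  →  {at(f,f), holds(a,b), holds(b,b), holds(d,a), holds(f,f), near(b), ready(a,b), ready(d,b), ready(e,a), ready(e,b), ready(f,e), ready(f,f)}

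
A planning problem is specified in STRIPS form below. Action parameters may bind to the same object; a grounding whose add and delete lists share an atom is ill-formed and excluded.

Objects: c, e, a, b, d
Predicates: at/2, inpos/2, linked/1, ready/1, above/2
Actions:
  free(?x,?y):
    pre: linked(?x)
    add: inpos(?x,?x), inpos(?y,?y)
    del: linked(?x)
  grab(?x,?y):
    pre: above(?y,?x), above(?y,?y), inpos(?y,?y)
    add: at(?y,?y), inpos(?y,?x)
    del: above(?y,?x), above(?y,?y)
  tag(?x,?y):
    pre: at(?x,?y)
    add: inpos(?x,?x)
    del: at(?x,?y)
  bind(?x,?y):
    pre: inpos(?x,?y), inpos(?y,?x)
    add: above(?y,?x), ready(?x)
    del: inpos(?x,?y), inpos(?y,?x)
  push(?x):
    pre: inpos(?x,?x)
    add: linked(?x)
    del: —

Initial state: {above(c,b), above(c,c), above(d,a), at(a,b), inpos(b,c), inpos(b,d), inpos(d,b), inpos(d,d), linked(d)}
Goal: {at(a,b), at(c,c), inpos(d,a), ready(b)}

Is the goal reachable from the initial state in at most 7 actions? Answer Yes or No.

Yes

1. bind(b,d)  →  {above(c,b), above(c,c), above(d,a), above(d,b), at(a,b), inpos(b,c), inpos(d,d), linked(d), ready(b)}
2. bind(d,d)  →  {above(c,b), above(c,c), above(d,a), above(d,b), above(d,d), at(a,b), inpos(b,c), linked(d), ready(b), ready(d)}
3. free(d,c)  →  {above(c,b), above(c,c), above(d,a), above(d,b), above(d,d), at(a,b), inpos(b,c), inpos(c,c), inpos(d,d), ready(b), ready(d)}
4. grab(c,c)  →  {above(c,b), above(d,a), above(d,b), above(d,d), at(a,b), at(c,c), inpos(b,c), inpos(c,c), inpos(d,d), ready(b), ready(d)}
5. grab(a,d)  →  {above(c,b), above(d,b), at(a,b), at(c,c), at(d,d), inpos(b,c), inpos(c,c), inpos(d,a), inpos(d,d), ready(b), ready(d)}
optimal plan length = 5; 5 ≤ 7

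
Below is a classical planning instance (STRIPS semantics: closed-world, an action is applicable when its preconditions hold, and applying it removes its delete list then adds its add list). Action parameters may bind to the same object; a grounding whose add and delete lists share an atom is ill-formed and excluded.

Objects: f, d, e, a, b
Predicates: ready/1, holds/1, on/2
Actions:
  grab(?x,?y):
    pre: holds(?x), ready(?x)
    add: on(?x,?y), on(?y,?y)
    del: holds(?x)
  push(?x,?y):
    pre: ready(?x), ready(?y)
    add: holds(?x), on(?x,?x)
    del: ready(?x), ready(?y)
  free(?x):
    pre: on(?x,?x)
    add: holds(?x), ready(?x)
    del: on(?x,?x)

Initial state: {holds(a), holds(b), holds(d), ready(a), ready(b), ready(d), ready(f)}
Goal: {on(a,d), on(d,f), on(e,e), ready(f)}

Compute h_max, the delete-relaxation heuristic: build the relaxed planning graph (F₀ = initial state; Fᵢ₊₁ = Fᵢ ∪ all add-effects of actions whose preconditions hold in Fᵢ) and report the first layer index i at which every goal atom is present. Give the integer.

F0 = init (7 atoms)
F1 = F0 ∪ {holds(f), on(a,a), on(a,b), on(a,d), on(a,e), on(a,f), on(b,a), on(b,b), on(b,d), on(b,e), on(b,f), on(d,a), on(d,b), on(d,d), on(d,e), on(d,f), on(e,e), on(f,f)}  (25 atoms)
goal ⊆ F1  ⇒  h_max = 1

1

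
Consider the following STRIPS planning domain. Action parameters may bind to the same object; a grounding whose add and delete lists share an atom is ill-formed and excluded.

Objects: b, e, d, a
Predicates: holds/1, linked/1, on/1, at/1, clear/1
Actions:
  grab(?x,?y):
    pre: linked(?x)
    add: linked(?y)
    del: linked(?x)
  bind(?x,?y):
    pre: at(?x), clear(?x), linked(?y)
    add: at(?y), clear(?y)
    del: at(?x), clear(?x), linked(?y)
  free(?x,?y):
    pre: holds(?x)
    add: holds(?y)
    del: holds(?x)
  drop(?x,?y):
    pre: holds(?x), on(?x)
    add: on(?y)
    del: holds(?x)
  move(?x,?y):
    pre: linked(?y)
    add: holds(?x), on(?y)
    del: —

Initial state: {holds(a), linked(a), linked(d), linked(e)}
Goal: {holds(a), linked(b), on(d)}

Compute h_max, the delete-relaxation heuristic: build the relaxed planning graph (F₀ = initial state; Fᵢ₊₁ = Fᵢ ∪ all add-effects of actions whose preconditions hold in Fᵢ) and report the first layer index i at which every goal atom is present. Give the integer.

1

F0 = init (4 atoms)
F1 = F0 ∪ {holds(b), holds(d), holds(e), linked(b), on(a), on(d), on(e)}  (11 atoms)
goal ⊆ F1  ⇒  h_max = 1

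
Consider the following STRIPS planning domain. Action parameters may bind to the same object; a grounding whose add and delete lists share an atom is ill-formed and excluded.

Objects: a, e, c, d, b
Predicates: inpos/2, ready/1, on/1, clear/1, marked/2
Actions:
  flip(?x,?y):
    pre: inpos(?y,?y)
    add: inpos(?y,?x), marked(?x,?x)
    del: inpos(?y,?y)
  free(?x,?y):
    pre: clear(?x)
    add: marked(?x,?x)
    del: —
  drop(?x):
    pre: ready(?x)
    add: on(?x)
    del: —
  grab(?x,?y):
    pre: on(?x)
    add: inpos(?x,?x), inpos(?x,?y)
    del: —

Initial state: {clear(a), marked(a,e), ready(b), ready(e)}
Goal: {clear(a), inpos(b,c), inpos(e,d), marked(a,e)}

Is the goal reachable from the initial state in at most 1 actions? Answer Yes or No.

1. drop(e)  →  {clear(a), marked(a,e), on(e), ready(b), ready(e)}
2. drop(b)  →  {clear(a), marked(a,e), on(b), on(e), ready(b), ready(e)}
3. grab(e,d)  →  {clear(a), inpos(e,d), inpos(e,e), marked(a,e), on(b), on(e), ready(b), ready(e)}
4. grab(b,c)  →  {clear(a), inpos(b,b), inpos(b,c), inpos(e,d), inpos(e,e), marked(a,e), on(b), on(e), ready(b), ready(e)}
optimal plan length = 4; 4 > 1

No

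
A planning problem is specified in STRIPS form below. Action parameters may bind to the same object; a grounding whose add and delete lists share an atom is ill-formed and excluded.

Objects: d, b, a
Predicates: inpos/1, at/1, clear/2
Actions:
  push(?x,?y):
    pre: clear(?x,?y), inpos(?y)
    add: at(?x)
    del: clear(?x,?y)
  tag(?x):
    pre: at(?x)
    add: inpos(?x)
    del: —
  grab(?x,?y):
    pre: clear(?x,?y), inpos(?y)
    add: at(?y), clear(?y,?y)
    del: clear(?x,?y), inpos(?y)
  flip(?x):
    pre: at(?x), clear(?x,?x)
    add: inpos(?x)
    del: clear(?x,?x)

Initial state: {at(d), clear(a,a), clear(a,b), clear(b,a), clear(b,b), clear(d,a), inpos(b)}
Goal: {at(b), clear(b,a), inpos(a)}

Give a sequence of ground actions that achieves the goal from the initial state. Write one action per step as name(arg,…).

push(b,b); push(a,b); tag(a)

1. push(b,b)  →  {at(b), at(d), clear(a,a), clear(a,b), clear(b,a), clear(d,a), inpos(b)}
2. push(a,b)  →  {at(a), at(b), at(d), clear(a,a), clear(b,a), clear(d,a), inpos(b)}
3. tag(a)  →  {at(a), at(b), at(d), clear(a,a), clear(b,a), clear(d,a), inpos(a), inpos(b)}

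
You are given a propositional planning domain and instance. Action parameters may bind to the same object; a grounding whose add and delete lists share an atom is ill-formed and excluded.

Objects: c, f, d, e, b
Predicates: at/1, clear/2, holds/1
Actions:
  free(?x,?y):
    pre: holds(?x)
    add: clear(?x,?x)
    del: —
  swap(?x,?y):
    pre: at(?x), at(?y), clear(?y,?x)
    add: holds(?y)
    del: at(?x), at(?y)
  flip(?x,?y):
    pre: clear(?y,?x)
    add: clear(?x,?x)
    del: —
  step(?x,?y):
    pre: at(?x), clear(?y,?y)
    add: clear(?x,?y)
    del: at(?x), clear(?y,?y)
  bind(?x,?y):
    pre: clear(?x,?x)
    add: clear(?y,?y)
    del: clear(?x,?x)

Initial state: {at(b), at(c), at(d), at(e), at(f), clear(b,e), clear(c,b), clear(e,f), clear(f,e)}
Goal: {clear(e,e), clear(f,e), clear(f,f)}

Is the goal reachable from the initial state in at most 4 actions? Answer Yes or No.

1. flip(f,e)  →  {at(b), at(c), at(d), at(e), at(f), clear(b,e), clear(c,b), clear(e,f), clear(f,e), clear(f,f)}
2. flip(e,f)  →  {at(b), at(c), at(d), at(e), at(f), clear(b,e), clear(c,b), clear(e,e), clear(e,f), clear(f,e), clear(f,f)}
optimal plan length = 2; 2 ≤ 4

Yes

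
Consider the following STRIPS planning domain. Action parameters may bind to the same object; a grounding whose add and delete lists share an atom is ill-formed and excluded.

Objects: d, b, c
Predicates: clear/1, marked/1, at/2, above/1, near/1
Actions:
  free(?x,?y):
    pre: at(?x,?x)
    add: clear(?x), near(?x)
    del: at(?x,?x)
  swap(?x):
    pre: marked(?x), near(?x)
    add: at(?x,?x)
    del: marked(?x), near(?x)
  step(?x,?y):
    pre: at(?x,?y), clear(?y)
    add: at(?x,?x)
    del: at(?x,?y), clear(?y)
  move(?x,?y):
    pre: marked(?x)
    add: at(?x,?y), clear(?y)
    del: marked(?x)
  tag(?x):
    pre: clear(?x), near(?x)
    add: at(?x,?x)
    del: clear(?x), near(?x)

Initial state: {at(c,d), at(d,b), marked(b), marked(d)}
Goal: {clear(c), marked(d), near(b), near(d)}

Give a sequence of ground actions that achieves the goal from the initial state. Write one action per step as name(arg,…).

1. move(b,b)  →  {at(b,b), at(c,d), at(d,b), clear(b), marked(d)}
2. free(b,d)  →  {at(c,d), at(d,b), clear(b), marked(d), near(b)}
3. step(d,b)  →  {at(c,d), at(d,d), marked(d), near(b)}
4. free(d,d)  →  {at(c,d), clear(d), marked(d), near(b), near(d)}
5. step(c,d)  →  {at(c,c), marked(d), near(b), near(d)}
6. free(c,d)  →  {clear(c), marked(d), near(b), near(c), near(d)}

move(b,b); free(b,d); step(d,b); free(d,d); step(c,d); free(c,d)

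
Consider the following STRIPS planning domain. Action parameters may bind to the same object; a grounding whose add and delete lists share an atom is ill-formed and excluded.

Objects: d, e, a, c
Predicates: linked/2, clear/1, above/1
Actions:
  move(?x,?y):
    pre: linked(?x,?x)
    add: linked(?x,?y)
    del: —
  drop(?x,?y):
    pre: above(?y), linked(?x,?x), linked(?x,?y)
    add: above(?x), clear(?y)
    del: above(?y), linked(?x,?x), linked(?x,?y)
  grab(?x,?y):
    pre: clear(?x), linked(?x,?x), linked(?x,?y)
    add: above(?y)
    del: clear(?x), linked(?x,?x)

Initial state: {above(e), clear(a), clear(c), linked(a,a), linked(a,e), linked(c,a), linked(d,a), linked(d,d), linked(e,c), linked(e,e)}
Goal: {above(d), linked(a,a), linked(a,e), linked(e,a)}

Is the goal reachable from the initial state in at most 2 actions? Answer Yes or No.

No

1. move(d,e)  →  {above(e), clear(a), clear(c), linked(a,a), linked(a,e), linked(c,a), linked(d,a), linked(d,d), linked(d,e), linked(e,c), linked(e,e)}
2. move(e,a)  →  {above(e), clear(a), clear(c), linked(a,a), linked(a,e), linked(c,a), linked(d,a), linked(d,d), linked(d,e), linked(e,a), linked(e,c), linked(e,e)}
3. drop(d,e)  →  {above(d), clear(a), clear(c), clear(e), linked(a,a), linked(a,e), linked(c,a), linked(d,a), linked(e,a), linked(e,c), linked(e,e)}
optimal plan length = 3; 3 > 2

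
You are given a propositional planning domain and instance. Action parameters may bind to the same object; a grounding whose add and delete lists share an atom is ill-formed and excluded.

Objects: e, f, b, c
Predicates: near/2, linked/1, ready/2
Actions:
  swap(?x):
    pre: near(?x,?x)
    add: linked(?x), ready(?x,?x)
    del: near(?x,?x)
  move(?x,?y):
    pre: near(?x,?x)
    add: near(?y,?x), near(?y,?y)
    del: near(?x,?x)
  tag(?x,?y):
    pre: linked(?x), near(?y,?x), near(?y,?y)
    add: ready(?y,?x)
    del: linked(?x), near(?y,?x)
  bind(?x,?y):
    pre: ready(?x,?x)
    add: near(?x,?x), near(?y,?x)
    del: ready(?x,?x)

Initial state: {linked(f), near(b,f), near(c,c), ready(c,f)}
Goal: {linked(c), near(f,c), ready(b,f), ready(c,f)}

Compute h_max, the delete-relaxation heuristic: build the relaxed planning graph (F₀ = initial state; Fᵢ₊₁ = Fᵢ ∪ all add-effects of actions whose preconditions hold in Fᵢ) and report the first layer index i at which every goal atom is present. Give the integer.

2

F0 = init (4 atoms)
F1 = F0 ∪ {linked(c), near(b,b), near(b,c), near(e,c), near(e,e), near(f,c), near(f,f), ready(c,c)}  (12 atoms)
F2 = F1 ∪ {linked(b), linked(e), near(b,e), near(c,b), near(c,e), near(c,f), near(e,b), near(e,f), near(f,b), near(f,e), ready(b,b), ready(b,c), ready(b,f), ready(e,c), ready(e,e), ready(f,c), ready(f,f)}  (29 atoms)
goal ⊆ F2  ⇒  h_max = 2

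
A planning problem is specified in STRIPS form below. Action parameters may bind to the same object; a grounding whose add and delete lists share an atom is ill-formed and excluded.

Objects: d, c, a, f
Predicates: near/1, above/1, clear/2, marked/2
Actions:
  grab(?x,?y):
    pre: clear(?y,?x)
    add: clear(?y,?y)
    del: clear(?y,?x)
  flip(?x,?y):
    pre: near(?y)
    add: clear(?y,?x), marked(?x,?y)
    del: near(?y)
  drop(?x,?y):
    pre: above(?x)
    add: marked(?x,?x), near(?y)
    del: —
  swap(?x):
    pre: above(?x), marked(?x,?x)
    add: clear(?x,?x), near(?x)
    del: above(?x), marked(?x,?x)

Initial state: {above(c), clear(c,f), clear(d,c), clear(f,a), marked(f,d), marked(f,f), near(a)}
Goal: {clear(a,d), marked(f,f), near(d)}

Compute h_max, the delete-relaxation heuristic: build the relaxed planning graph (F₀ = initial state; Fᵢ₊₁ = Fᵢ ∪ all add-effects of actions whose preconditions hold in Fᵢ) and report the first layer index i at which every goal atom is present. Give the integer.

F0 = init (7 atoms)
F1 = F0 ∪ {clear(a,a), clear(a,c), clear(a,d), clear(a,f), clear(c,c), clear(d,d), clear(f,f), marked(a,a), marked(c,a), marked(c,c), marked(d,a), marked(f,a), near(c), near(d), near(f)}  (22 atoms)
goal ⊆ F1  ⇒  h_max = 1

1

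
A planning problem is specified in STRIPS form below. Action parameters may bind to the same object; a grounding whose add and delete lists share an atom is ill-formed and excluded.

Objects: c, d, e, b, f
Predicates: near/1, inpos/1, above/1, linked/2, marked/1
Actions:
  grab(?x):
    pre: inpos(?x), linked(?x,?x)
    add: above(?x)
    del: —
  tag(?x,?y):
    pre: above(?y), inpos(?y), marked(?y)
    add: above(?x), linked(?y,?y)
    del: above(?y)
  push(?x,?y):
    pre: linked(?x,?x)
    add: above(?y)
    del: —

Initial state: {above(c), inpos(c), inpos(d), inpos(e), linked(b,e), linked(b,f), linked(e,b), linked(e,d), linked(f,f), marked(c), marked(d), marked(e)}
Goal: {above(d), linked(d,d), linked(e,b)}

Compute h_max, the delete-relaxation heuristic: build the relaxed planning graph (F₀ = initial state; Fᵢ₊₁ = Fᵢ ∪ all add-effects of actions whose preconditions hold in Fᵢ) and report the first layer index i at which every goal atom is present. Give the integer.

F0 = init (12 atoms)
F1 = F0 ∪ {above(b), above(d), above(e), above(f), linked(c,c)}  (17 atoms)
F2 = F1 ∪ {linked(d,d), linked(e,e)}  (19 atoms)
goal ⊆ F2  ⇒  h_max = 2

2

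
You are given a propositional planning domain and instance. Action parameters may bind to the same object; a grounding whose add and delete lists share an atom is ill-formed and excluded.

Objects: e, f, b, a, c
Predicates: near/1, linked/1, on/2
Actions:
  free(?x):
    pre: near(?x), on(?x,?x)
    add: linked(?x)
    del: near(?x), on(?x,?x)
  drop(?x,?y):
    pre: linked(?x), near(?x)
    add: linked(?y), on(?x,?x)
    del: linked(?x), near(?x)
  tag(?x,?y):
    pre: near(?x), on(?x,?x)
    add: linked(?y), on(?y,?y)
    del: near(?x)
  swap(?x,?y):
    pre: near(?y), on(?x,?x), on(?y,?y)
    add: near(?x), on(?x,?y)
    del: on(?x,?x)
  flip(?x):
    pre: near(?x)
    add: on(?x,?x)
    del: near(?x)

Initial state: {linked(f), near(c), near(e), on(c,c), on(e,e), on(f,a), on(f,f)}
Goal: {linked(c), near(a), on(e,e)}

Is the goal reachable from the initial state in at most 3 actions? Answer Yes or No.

1. tag(e,a)  →  {linked(a), linked(f), near(c), on(a,a), on(c,c), on(e,e), on(f,a), on(f,f)}
2. swap(a,c)  →  {linked(a), linked(f), near(a), near(c), on(a,c), on(c,c), on(e,e), on(f,a), on(f,f)}
3. free(c)  →  {linked(a), linked(c), linked(f), near(a), on(a,c), on(e,e), on(f,a), on(f,f)}
optimal plan length = 3; 3 ≤ 3

Yes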